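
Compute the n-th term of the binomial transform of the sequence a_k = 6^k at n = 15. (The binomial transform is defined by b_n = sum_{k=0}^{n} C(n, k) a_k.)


With a_k = 6^k, b_n = sum_{k=0}^{n} C(n, k) 6^k = (1 + 6)^n by the binomial theorem.
For n = 15: (1 + 6)^15 = 7^15 = 4747561509943.

4747561509943


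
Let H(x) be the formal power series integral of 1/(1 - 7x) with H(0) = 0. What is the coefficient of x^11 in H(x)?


1/(1 - 7x) = sum_{k>=0} 7^k x^k. Integrating termwise with H(0) = 0:
H(x) = sum_{k>=0} 7^k x^(k+1) / (k+1) = sum_{m>=1} 7^(m-1) x^m / m.
For m = 11: 7^10/11 = 282475249/11 = 282475249/11.

282475249/11


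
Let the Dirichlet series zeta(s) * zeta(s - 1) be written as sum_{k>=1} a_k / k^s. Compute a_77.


Convolution gives a_k = sum_{d | k} d * 1 = sum_{d | k} d = sigma(k), the sum of positive divisors of k.
For k = 77, the divisors are 1, 7, 11, 77, so
sigma(77) = 1 + 7 + 11 + 77 = 96.

96


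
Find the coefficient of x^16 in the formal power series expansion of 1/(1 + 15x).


Write 1/(1 + c x) = 1/(1 - (-c) x) and apply the geometric-series identity
1/(1 - y) = sum_{k>=0} y^k to get 1/(1 + c x) = sum_{k>=0} (-c)^k x^k.
So the coefficient of x^k is (-c)^k = (-1)^k * c^k.
Here c = 15 and k = 16:
(-15)^16 = 1 * 6568408355712890625 = 6568408355712890625

6568408355712890625


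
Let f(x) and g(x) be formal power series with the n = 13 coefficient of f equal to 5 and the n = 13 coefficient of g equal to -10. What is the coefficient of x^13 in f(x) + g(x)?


Addition of formal power series is termwise.
The coefficient of x^13 in f + g = 5 + -10
= -5

-5


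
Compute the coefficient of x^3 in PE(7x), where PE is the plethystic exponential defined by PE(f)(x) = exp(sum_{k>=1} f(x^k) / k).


With f(x) = 7x, the exponent is sum_{k>=1} 7 x^k / k = 7 * (-ln(1 - x)). Exponentiating:
PE(7x) = exp(-7 ln(1 - x)) = 1/(1 - x)^7.
By the negative binomial expansion, [x^n] 1/(1 - x)^7 = C(n + 6, 6).
For n = 3: C(9, 6) = 84.

84


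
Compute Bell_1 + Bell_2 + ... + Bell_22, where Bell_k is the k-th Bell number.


Recall Bell_k counts set partitions of a k-set (with Bell_0 = 1 by convention).
Bell_1 through Bell_22: 1, 2, 5, 15, 52, 203, 877, 4140, 21147, 115975, 678570, 4213597, 27644437, 190899322, 1382958545, 10480142147, 82864869804, 682076806159, 5832742205057, 51724158235372, 474869816156751, 4506715738447323
Sum = 1 + 2 + 5 + 15 + 52 + 203 + 877 + 4140 + 21147 + 115975 + 678570 + 4213597 + 27644437 + 190899322 + 1382958545 + 10480142147 + 82864869804 + 682076806159 + 5832742205057 + 51724158235372 + 474869816156751 + 4506715738447323 = 5039919483399501.

5039919483399501


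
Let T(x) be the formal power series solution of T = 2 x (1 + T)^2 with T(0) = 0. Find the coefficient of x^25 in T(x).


Apply the Lagrange inversion formula: if T = 2 x * phi(T) with phi(t) = (1 + t)^2, then [x^n] T = 2^n * (1/n) [t^(n-1)] phi(t)^n = 2^n * (1/n) [t^(n-1)] (1 + t)^(2n) = 2^n * (1/n) C(2n, n-1).
Using the identity C(2n, n-1) = C(2n, n) * n / (n+1), the unscaled factor equals C(2n, n) / (n+1) = C_n, the n-th Catalan number.
For n = 25: C_25 = C(50, 25) / 26 = 126410606437752/26 = 4861946401452.
With the 2^25 = 33554432 factor, the coefficient is 33554432 * 4861946401452 = 163139849915165835264.

163139849915165835264


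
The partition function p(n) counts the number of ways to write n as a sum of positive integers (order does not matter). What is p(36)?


Using the generating function prod_{k>=1} 1/(1-x^k), we compute p(36).
By dynamic programming over parts 1 through 36:
p(36) = 17977

17977


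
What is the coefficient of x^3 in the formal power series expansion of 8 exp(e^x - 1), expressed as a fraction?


exp(e^x - 1) is the exponential generating function for the Bell numbers Bell_k: exp(e^x - 1) = sum_{k>=0} Bell_k x^k / k!.
So the coefficient of x^3 in 8 exp(e^x - 1) is 8 Bell_3 / 3!.
Computing: Bell_3 = 5 and 3! = 6, giving
8 * 5/6 = 20/3.

20/3


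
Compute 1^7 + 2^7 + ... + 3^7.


This power sum has a closed form given by Faulhaber's formula
sum_{k=1}^{m} k^p = (1 / (p + 1)) * sum_{j=0}^{p} C(p + 1, j) B_j m^(p + 1 - j),
but for small m direct computation is fastest:
1 + 128 + 2187 = 2316.

2316


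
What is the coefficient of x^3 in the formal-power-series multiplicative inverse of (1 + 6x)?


The inverse is 1/(1 + 6x). Apply the geometric identity 1/(1 - y) = sum_{k>=0} y^k with y = -6x:
1/(1 + 6x) = sum_{k>=0} (-6)^k x^k.
So the coefficient of x^3 is (-6)^3 = -216.

-216


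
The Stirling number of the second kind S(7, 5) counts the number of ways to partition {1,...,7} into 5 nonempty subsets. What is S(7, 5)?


Using the explicit formula S(n,k) = (1/k!) sum_{j=0}^{k} (-1)^(k-j) C(k,j) j^n:
S(7, 5) = 140
Equivalently, S(n,k) is n! times the coefficient of x^n in the EGF (e^x - 1)^k / k!.

140


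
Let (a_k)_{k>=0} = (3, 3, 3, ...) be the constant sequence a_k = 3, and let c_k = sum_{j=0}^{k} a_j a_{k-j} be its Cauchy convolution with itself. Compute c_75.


Since a_j = 3 for all j >= 0, the convolution sum becomes
c_k = sum_{j=0}^{k} 3 * 3 = 9 * (k + 1).
Equivalently, the generating function of (a_k) is 3/(1 - x) and its square is 9/(1 - x)^2 = sum_{k>=0} 9(k + 1) x^k.
For k = 75: 9 * 76 = 684.

684


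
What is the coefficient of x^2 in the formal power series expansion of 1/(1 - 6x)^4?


The general identity 1/(1 - c x)^r = sum_{k>=0} c^k C(k + r - 1, r - 1) x^k follows by substituting y = c x into 1/(1 - y)^r = sum_{k>=0} C(k + r - 1, r - 1) y^k.
For c = 6, r = 4, k = 2:
6^2 * C(5, 3) = 36 * 10 = 360.

360


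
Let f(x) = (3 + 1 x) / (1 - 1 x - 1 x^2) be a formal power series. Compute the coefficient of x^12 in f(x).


Write f(x) = sum_{k>=0} a_k x^k. Multiplying both sides by 1 - 1 x - 1 x^2 gives
(1 - 1 x - 1 x^2) sum_{k>=0} a_k x^k = 3 + 1 x.
Matching coefficients:
 x^0: a_0 = 3
 x^1: a_1 - 1 a_0 = 1  =>  a_1 = 1*3 + 1 = 4
 x^k (k >= 2): a_k = 1 a_{k-1} + 1 a_{k-2}.
Iterating: a_2 = 7, a_3 = 11, a_4 = 18, a_5 = 29, a_6 = 47, a_7 = 76, a_8 = 123, a_9 = 199, a_10 = 322, a_11 = 521, a_12 = 843.
So the coefficient of x^12 is 843.

843


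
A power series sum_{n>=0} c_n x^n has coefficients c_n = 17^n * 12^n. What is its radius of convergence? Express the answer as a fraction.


By the root test (Cauchy-Hadamard), the radius is R = 1 / limsup_n |c_n|^(1/n).
Here |c_n|^(1/n) = (17^n * 12^n)^(1/n) = 17 * 12 = 204 for all n.
So R = 1/204 = 1/204.

1/204


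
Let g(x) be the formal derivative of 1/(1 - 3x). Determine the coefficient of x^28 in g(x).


Differentiate termwise: d/dx sum_{k>=0} 3^k x^k = sum_{k>=1} k 3^k x^(k-1) = sum_{j>=0} (j+1) 3^(j+1) x^j.
Equivalently, d/dx [1/(1 - 3x)] = 3/(1 - 3x)^2.
For j = 28: 29 * 3^29 = 29 * 68630377364883 = 1990280943581607.

1990280943581607


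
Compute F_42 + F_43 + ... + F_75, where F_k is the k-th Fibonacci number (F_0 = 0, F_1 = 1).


Use the identity sum_{k=0}^{N} F_k = F_{N+2} - 1 (which follows from F_{k+2} - F_{k+1} = F_k). Then
sum_{k=42}^{75} F_k = (F_{77} - 1) - (F_{43} - 1) = F_{77} - F_{43}.
Computing: F_{77} = 5527939700884757, F_{43} = 433494437, so
Sum = 5527939700884757 - 433494437 = 5527939267390320.

5527939267390320


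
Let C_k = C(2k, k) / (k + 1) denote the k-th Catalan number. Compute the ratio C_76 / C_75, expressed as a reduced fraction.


Using C_k = (2k)! / (k! (k+1)!), the ratio C_{k+1}/C_k simplifies to
C_{k+1}/C_k = [(2k+2)! / ((k+1)! (k+2)!)] * [k! (k+1)! / (2k)!]
 = (2k+2)(2k+1) / ((k+1)(k+2)) = 2(2k+1) / (k+2).
For k = 75: 2(2*75 + 1) / (75 + 2) = 302/77 = 302/77.

302/77


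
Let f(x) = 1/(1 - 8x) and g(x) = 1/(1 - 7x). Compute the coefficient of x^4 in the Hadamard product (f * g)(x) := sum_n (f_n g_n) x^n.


f has coefficients f_k = 8^k and g has coefficients g_k = 7^k, so the Hadamard product has coefficient (f*g)_k = 8^k * 7^k = 56^k.
For k = 4: 56^4 = 9834496.

9834496


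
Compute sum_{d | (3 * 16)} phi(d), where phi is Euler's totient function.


First, 3 * 16 = 48. One classical identity is sum_{d | n} phi(d) = n (each k in [1, n] has a unique gcd with n, and among the k's with gcd(k, n) = n/d there are phi(d) of them). So the sum equals 48. We also verify directly:
Divisors of 48: 1, 2, 3, 4, 6, 8, 12, 16, 24, 48.
phi values: 1, 1, 2, 2, 2, 4, 4, 8, 8, 16.
Sum = 48.

48


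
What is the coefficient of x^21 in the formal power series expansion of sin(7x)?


The Maclaurin series is sin(t) = sum_{k>=0} (-1)^k t^(2k+1) / (2k+1)!, so substituting t = 7x, only odd powers of x are nonzero, with coefficient of x^(2k+1) equal to (-1)^k 7^(2k+1) / (2k+1)!.
Write 21 = 2*10 + 1, giving the coefficient (-1)^10 * 7^21 / 21! = 558545864083284007/51090942171709440000 = 1628413597910449/148953184174080000.

1628413597910449/148953184174080000


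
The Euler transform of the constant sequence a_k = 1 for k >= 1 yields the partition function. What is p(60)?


The Euler transform converts the sequence a_k = 1 into the number of integer partitions.
Using the recurrence or dynamic programming:
p(60) = 966467

966467


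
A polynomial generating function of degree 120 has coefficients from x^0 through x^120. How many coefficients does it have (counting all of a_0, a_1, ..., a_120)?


A polynomial of degree 120 takes the form a_0 + a_1 x + ... + a_120 x^120.
The number of coefficients is 120 + 1 = 121.

121


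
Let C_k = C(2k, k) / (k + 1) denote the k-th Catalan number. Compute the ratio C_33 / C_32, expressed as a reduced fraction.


Using C_k = (2k)! / (k! (k+1)!), the ratio C_{k+1}/C_k simplifies to
C_{k+1}/C_k = [(2k+2)! / ((k+1)! (k+2)!)] * [k! (k+1)! / (2k)!]
 = (2k+2)(2k+1) / ((k+1)(k+2)) = 2(2k+1) / (k+2).
For k = 32: 2(2*32 + 1) / (32 + 2) = 130/34 = 65/17.

65/17


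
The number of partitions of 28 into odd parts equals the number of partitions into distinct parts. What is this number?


Computing partitions of 28 into odd parts (1, 3, 5, ...):
Using the generating function prod_{k>=0} 1/(1-x^(2k+1)),
the count is 222

222


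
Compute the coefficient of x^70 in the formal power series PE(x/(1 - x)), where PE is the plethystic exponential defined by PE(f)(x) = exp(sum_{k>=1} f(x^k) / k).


For f(x) = x/(1 - x) we have
sum_{k>=1} f(x^k) / k = sum_{k>=1} (1/k) * x^k / (1 - x^k) = sum_{k, m >= 1} x^(k m) / k,
which after exponentiating simplifies to
PE(x/(1 - x)) = prod_{k>=1} 1 / (1 - x^k).
This is the generating function for the partition function p(n), so the coefficient of x^70 is p(70).
Computing p(70) by dynamic programming over parts 1, 2, ..., 70: p(70) = 4087968.

4087968


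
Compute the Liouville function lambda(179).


The Liouville function is lambda(k) = (-1)^Omega(k), where Omega(k) counts the prime factors of k with multiplicity.
Factoring: 179 = 179, so Omega(179) = 1.
lambda(179) = (-1)^1 = -1.

-1


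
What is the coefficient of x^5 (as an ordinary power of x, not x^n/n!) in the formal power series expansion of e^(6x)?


The exponential series is e^y = sum_{k>=0} y^k / k!. Substituting y = 6x gives
e^(6x) = sum_{k>=0} 6^k x^k / k!.
So the coefficient of x^n is a^n/n! with a = 6, n = 5:
6^5 / 5! = 7776/120 = 324/5

324/5


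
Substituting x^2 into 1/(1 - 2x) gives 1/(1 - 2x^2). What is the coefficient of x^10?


The coefficient of x^(2m) in 1/(1 - 2x^2) is 2^m.
With n = 10 = 2*5, the coefficient is 2^5 = 32.

32


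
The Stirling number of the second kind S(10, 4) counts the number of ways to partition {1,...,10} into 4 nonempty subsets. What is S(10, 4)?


Using the explicit formula S(n,k) = (1/k!) sum_{j=0}^{k} (-1)^(k-j) C(k,j) j^n:
S(10, 4) = 34105
Equivalently, S(n,k) is n! times the coefficient of x^n in the EGF (e^x - 1)^k / k!.

34105


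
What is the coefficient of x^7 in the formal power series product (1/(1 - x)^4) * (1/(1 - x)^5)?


Combine the factors: (1/(1 - x)^4) * (1/(1 - x)^5) = 1/(1 - x)^9.
Then use 1/(1 - x)^r = sum_{k>=0} C(k + r - 1, r - 1) x^k with r = 9 and k = 7:
C(15, 8) = 6435.

6435


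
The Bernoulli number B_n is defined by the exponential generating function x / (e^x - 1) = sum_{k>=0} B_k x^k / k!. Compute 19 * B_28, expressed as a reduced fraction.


Bernoulli numbers can also be computed recursively via B_0 = 1 and sum_{j=0}^{m} C(m+1, j) B_j = 0 for m >= 1. Odd-index Bernoulli numbers vanish for k >= 3.
Computing B_28 = -23749461029/870, so 19 * B_28 = 19 * -23749461029/870 = -451239759551/870.

-451239759551/870


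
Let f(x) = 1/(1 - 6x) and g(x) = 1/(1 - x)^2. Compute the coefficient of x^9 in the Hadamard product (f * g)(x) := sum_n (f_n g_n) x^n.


f has coefficients f_k = 6^k. For g = 1/(1 - x)^2 the coefficient is g_k = C(k + 1, 1) = k + 1. The Hadamard coefficient is (f * g)_k = 6^k * (k + 1).
For k = 9: 6^9 * 10 = 10077696 * 10 = 100776960.

100776960


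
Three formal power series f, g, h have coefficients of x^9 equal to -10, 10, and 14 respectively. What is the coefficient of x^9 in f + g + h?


Series addition is componentwise:
-10 + 10 + 14
= 14

14


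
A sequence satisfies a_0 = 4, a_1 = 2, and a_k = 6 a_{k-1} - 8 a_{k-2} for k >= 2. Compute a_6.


The characteristic equation is t^2 - 6 t + 8 = 0, with roots r_1 = 4 and r_2 = 2 (so c_1 = r_1 + r_2, c_2 = -r_1 r_2 as required).
One can use the closed form a_n = A r_1^n + B r_2^n, but direct iteration is more reliable:
a_0 = 4, a_1 = 2, a_2 = -20, a_3 = -136, a_4 = -656, a_5 = -2848, a_6 = -11840.
So a_6 = -11840.

-11840


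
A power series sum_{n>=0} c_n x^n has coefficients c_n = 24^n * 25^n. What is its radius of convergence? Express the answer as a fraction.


By the root test (Cauchy-Hadamard), the radius is R = 1 / limsup_n |c_n|^(1/n).
Here |c_n|^(1/n) = (24^n * 25^n)^(1/n) = 24 * 25 = 600 for all n.
So R = 1/600 = 1/600.

1/600


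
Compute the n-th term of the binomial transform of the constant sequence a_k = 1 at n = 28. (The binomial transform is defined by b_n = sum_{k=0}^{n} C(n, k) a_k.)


With a_k = 1 for all k, b_n = sum_{k=0}^{n} C(n, k) = 2^n by the binomial theorem.
For n = 28: 2^28 = 268435456.

268435456


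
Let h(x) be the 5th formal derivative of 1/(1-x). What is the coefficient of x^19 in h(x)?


Differentiating 5 times: d^5/dx^5 [1/(1-x)] = 5!/(1-x)^6.
The expansion 1/(1-x)^6 = sum_{k>=0} C(k+5, 5) x^k, so the coefficient of x^n in 5!/(1-x)^6 is 5! * C(n+5, 5).
For n = 19: 120 * C(24, 5) = 120 * 42504 = 5100480

5100480


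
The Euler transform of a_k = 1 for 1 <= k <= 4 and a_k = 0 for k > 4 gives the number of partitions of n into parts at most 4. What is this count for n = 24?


Partitions of 24 into parts at most 4:
Using generating function (1-x)^(-1)(1-x^2)^(-1)...(1-x^4)^(-1),
the coefficient of x^24 = 169

169


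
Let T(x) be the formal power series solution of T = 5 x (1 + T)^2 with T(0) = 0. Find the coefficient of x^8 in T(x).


Apply the Lagrange inversion formula: if T = 5 x * phi(T) with phi(t) = (1 + t)^2, then [x^n] T = 5^n * (1/n) [t^(n-1)] phi(t)^n = 5^n * (1/n) [t^(n-1)] (1 + t)^(2n) = 5^n * (1/n) C(2n, n-1).
Using the identity C(2n, n-1) = C(2n, n) * n / (n+1), the unscaled factor equals C(2n, n) / (n+1) = C_n, the n-th Catalan number.
For n = 8: C_8 = C(16, 8) / 9 = 12870/9 = 1430.
With the 5^8 = 390625 factor, the coefficient is 390625 * 1430 = 558593750.

558593750


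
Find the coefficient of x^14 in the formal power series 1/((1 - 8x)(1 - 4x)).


By partial fractions or Cauchy convolution:
The coefficient equals sum_{k=0}^{14} 8^k * 4^(14-k).
= 8795824586752

8795824586752


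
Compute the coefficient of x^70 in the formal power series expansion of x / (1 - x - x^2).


Let f(x) = sum_{k>=0} a_k x^k. Multiplying f(x) * (1 - x - x^2) = x and matching coefficients gives a_0 = 0, a_1 = 1, and a_k = a_{k-1} + a_{k-2} for k >= 2. These are the Fibonacci numbers F_k.
Iterating from F_0 = 0, F_1 = 1:
F_0=0, F_1=1, F_2=1, F_3=2, F_4=3, F_5=5, F_6=8, F_7=13, F_8=21, F_9=34, ...
F_70 = 190392490709135.

190392490709135


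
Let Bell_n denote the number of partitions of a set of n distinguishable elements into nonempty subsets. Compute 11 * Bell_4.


Bell_4 can be computed from the Bell triangle or from Dobinski's identity Bell_n = (1/e) * sum_{k>=0} k^n / k!.
Computing Bell_4 = 15.
Then 11 * 15 = 165.

165


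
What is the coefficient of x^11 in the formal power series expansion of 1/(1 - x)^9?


The negative binomial / multiset identity is
1/(1 - x)^r = sum_{k>=0} C(k + r - 1, r - 1) x^k.
Here r = 9 and k = 11, so the coefficient is
C(11 + 8, 8) = C(19, 8)
= 75582

75582


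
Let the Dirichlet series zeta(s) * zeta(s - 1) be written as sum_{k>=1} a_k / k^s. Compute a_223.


Convolution gives a_k = sum_{d | k} d * 1 = sum_{d | k} d = sigma(k), the sum of positive divisors of k.
For k = 223, the divisors are 1, 223, so
sigma(223) = 1 + 223 = 224.

224


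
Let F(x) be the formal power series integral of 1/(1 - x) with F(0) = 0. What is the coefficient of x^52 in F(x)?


1/(1 - x) = sum_{k>=0} x^k. Integrating termwise and using F(0) = 0 gives
F(x) = sum_{k>=0} x^(k+1) / (k+1) = sum_{m>=1} x^m / m = -ln(1 - x).
So the coefficient of x^52 is 1/52 = 1/52.

1/52


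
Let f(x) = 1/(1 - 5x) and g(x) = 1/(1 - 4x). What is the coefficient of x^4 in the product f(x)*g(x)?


The coefficient of x^n in f*g is the Cauchy product: sum_{k=0}^{n} a^k * b^(n-k).
With a=5, b=4, n=4:
sum_{k=0}^{4} 5^k * 4^(4-k)
= 2101

2101


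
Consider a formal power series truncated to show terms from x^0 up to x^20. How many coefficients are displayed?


From x^0 to x^20 inclusive, the count is 20 - 0 + 1 = 21.

21


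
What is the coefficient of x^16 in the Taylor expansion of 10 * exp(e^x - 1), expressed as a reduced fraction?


exp(e^x - 1) = sum_{k>=0} Bell_k x^k / k!, where Bell_k is the k-th Bell number.
So the coefficient of x^16 is 10 * Bell_16 / 16!.
Computing: Bell_16 = 10480142147 and 16! = 20922789888000, giving
10 * 10480142147/20922789888000 = 10480142147/2092278988800.

10480142147/2092278988800


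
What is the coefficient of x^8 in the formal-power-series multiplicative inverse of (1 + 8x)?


The inverse is 1/(1 + 8x). Apply the geometric identity 1/(1 - y) = sum_{k>=0} y^k with y = -8x:
1/(1 + 8x) = sum_{k>=0} (-8)^k x^k.
So the coefficient of x^8 is (-8)^8 = 16777216.

16777216


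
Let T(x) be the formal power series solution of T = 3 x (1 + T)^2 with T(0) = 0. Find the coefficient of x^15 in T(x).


Apply the Lagrange inversion formula: if T = 3 x * phi(T) with phi(t) = (1 + t)^2, then [x^n] T = 3^n * (1/n) [t^(n-1)] phi(t)^n = 3^n * (1/n) [t^(n-1)] (1 + t)^(2n) = 3^n * (1/n) C(2n, n-1).
Using the identity C(2n, n-1) = C(2n, n) * n / (n+1), the unscaled factor equals C(2n, n) / (n+1) = C_n, the n-th Catalan number.
For n = 15: C_15 = C(30, 15) / 16 = 155117520/16 = 9694845.
With the 3^15 = 14348907 factor, the coefficient is 14348907 * 9694845 = 139110429284415.

139110429284415


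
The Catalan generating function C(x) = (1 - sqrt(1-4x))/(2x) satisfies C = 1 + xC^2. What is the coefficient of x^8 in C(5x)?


Substituting x -> 5x scales the n-th coefficient by 5^n, so [x^8] C(5x) = 5^8 * C_8.
C_8 = C(2*8, 8)/(9) = 12870/9 = 1430.
So 5^8 * 1430 = 390625 * 1430 = 558593750.

558593750


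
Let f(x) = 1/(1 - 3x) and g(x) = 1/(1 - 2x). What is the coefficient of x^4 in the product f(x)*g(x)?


The coefficient of x^n in f*g is the Cauchy product: sum_{k=0}^{n} a^k * b^(n-k).
With a=3, b=2, n=4:
sum_{k=0}^{4} 3^k * 2^(4-k)
= 211

211


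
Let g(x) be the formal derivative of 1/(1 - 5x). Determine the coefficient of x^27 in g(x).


Differentiate termwise: d/dx sum_{k>=0} 5^k x^k = sum_{k>=1} k 5^k x^(k-1) = sum_{j>=0} (j+1) 5^(j+1) x^j.
Equivalently, d/dx [1/(1 - 5x)] = 5/(1 - 5x)^2.
For j = 27: 28 * 5^28 = 28 * 37252902984619140625 = 1043081283569335937500.

1043081283569335937500


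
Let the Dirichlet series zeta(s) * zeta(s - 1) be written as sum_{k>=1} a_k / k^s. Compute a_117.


Convolution gives a_k = sum_{d | k} d * 1 = sum_{d | k} d = sigma(k), the sum of positive divisors of k.
For k = 117, the divisors are 1, 3, 9, 13, 39, 117, so
sigma(117) = 1 + 3 + 9 + 13 + 39 + 117 = 182.

182


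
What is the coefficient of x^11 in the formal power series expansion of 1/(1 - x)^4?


The expansion 1/(1 - x)^r = sum_{k>=0} C(k + r - 1, r - 1) x^k follows from the multiset / negative-binomial theorem (or from repeated differentiation of the geometric series).
For r = 4 and k = 11:
C(14, 3) = 87178291200 / (6 * 39916800) = 364.

364


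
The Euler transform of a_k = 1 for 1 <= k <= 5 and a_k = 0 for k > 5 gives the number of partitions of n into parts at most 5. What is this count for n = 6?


Partitions of 6 into parts at most 5:
Using generating function (1-x)^(-1)(1-x^2)^(-1)...(1-x^5)^(-1),
the coefficient of x^6 = 10

10


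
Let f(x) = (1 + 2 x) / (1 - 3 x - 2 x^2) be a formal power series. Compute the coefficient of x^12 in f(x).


Write f(x) = sum_{k>=0} a_k x^k. Multiplying both sides by 1 - 3 x - 2 x^2 gives
(1 - 3 x - 2 x^2) sum_{k>=0} a_k x^k = 1 + 2 x.
Matching coefficients:
 x^0: a_0 = 1
 x^1: a_1 - 3 a_0 = 2  =>  a_1 = 3*1 + 2 = 5
 x^k (k >= 2): a_k = 3 a_{k-1} + 2 a_{k-2}.
Iterating: a_2 = 17, a_3 = 61, a_4 = 217, a_5 = 773, a_6 = 2753, a_7 = 9805, a_8 = 34921, a_9 = 124373, a_10 = 442961, a_11 = 1577629, a_12 = 5618809.
So the coefficient of x^12 is 5618809.

5618809


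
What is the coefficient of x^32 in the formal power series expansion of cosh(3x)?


The Maclaurin series is cosh(t) = sum_{m>=0} t^(2m) / (2m)!, so substituting t = 3x, only even powers of x are nonzero, with coefficient of x^(2m) equal to 3^(2m) / (2m)!.
For x^32 the coefficient is 3^32/32! = 1853020188851841/263130836933693530167218012160000000 = 387420489/55014121340467297648640000000.

387420489/55014121340467297648640000000


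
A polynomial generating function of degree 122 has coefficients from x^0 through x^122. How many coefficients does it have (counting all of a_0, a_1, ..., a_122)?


A polynomial of degree 122 takes the form a_0 + a_1 x + ... + a_122 x^122.
The number of coefficients is 122 + 1 = 123.

123


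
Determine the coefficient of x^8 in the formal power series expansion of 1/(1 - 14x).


The geometric series identity gives 1/(1 - c x) = sum_{k>=0} c^k x^k, so the coefficient of x^k is c^k.
Here c = 14 and k = 8.
Computing: 14^8 = 1475789056

1475789056


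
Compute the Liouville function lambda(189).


The Liouville function is lambda(k) = (-1)^Omega(k), where Omega(k) counts the prime factors of k with multiplicity.
Factoring: 189 = 3 * 3 * 3 * 7, so Omega(189) = 4.
lambda(189) = (-1)^4 = 1.

1


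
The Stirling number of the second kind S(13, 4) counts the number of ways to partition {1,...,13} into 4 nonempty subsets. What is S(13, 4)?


Using the explicit formula S(n,k) = (1/k!) sum_{j=0}^{k} (-1)^(k-j) C(k,j) j^n:
S(13, 4) = 2532530
Equivalently, S(n,k) is n! times the coefficient of x^n in the EGF (e^x - 1)^k / k!.

2532530


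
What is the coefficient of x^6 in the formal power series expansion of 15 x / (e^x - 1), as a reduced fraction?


The exponential generating function for Bernoulli numbers is
x / (e^x - 1) = sum_{k>=0} B_k x^k / k!.
So the coefficient of x^6 in 15 x / (e^x - 1) is 15 B_6 / 6!.
Computing: B_6 = 1/42, 6! = 720, giving
15 * 1/42 / 720 = 1/2016.

1/2016


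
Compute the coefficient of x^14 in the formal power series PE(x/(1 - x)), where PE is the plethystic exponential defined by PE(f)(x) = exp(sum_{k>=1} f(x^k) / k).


For f(x) = x/(1 - x) we have
sum_{k>=1} f(x^k) / k = sum_{k>=1} (1/k) * x^k / (1 - x^k) = sum_{k, m >= 1} x^(k m) / k,
which after exponentiating simplifies to
PE(x/(1 - x)) = prod_{k>=1} 1 / (1 - x^k).
This is the generating function for the partition function p(n), so the coefficient of x^14 is p(14).
Computing p(14) by dynamic programming over parts 1, 2, ..., 14: p(14) = 135.

135


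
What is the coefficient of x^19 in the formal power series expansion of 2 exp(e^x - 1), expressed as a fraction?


exp(e^x - 1) is the exponential generating function for the Bell numbers Bell_k: exp(e^x - 1) = sum_{k>=0} Bell_k x^k / k!.
So the coefficient of x^19 in 2 exp(e^x - 1) is 2 Bell_19 / 19!.
Computing: Bell_19 = 5832742205057 and 19! = 121645100408832000, giving
2 * 5832742205057/121645100408832000 = 5832742205057/60822550204416000.

5832742205057/60822550204416000


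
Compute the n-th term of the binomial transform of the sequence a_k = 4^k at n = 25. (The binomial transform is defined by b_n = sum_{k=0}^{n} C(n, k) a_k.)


With a_k = 4^k, b_n = sum_{k=0}^{n} C(n, k) 4^k = (1 + 4)^n by the binomial theorem.
For n = 25: (1 + 4)^25 = 5^25 = 298023223876953125.

298023223876953125


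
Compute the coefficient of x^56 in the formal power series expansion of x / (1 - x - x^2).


Let f(x) = sum_{k>=0} a_k x^k. Multiplying f(x) * (1 - x - x^2) = x and matching coefficients gives a_0 = 0, a_1 = 1, and a_k = a_{k-1} + a_{k-2} for k >= 2. These are the Fibonacci numbers F_k.
Iterating from F_0 = 0, F_1 = 1:
F_0=0, F_1=1, F_2=1, F_3=2, F_4=3, F_5=5, F_6=8, F_7=13, F_8=21, F_9=34, ...
F_56 = 225851433717.

225851433717


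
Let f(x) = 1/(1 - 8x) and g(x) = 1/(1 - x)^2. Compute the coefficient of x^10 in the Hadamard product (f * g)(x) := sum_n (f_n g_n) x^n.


f has coefficients f_k = 8^k. For g = 1/(1 - x)^2 the coefficient is g_k = C(k + 1, 1) = k + 1. The Hadamard coefficient is (f * g)_k = 8^k * (k + 1).
For k = 10: 8^10 * 11 = 1073741824 * 11 = 11811160064.

11811160064


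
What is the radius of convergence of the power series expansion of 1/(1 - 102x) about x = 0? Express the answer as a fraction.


Expanding 1/(1 - 102x) = sum_{k>=0} 102^k x^k, the series converges when |102x| < 1, i.e., |x| < 1/102.
So the radius of convergence is 1/102 = 1/102.

1/102


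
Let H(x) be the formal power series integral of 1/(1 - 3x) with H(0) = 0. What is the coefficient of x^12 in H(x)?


1/(1 - 3x) = sum_{k>=0} 3^k x^k. Integrating termwise with H(0) = 0:
H(x) = sum_{k>=0} 3^k x^(k+1) / (k+1) = sum_{m>=1} 3^(m-1) x^m / m.
For m = 12: 3^11/12 = 177147/12 = 59049/4.

59049/4


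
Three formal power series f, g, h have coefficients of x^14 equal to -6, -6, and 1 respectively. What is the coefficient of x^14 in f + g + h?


Series addition is componentwise:
-6 + -6 + 1
= -11

-11


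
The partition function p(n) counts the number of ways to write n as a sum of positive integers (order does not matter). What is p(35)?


Using the generating function prod_{k>=1} 1/(1-x^k), we compute p(35).
By dynamic programming over parts 1 through 35:
p(35) = 14883

14883


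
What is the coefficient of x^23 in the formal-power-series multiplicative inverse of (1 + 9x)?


The inverse is 1/(1 + 9x). Apply the geometric identity 1/(1 - y) = sum_{k>=0} y^k with y = -9x:
1/(1 + 9x) = sum_{k>=0} (-9)^k x^k.
So the coefficient of x^23 is (-9)^23 = -8862938119652501095929.

-8862938119652501095929


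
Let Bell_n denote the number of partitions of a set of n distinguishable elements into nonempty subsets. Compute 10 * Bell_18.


Bell_18 can be computed from the Bell triangle or from Dobinski's identity Bell_n = (1/e) * sum_{k>=0} k^n / k!.
Computing Bell_18 = 682076806159.
Then 10 * 682076806159 = 6820768061590.

6820768061590


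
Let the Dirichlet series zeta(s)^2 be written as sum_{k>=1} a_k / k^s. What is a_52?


The Dirichlet convolution of the constant function 1 with itself gives (1 * 1)(k) = sum_{d | k} 1 = d(k), the number of positive divisors of k.
Since zeta(s) = sum_{k>=1} 1/k^s, we have zeta(s)^2 = sum_{k>=1} d(k)/k^s, so a_k = d(k).
For k = 52: the divisors are 1, 2, 4, 13, 26, 52.
Count = 6.

6


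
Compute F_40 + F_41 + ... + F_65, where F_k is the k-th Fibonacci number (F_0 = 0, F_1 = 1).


Use the identity sum_{k=0}^{N} F_k = F_{N+2} - 1 (which follows from F_{k+2} - F_{k+1} = F_k). Then
sum_{k=40}^{65} F_k = (F_{67} - 1) - (F_{41} - 1) = F_{67} - F_{41}.
Computing: F_{67} = 44945570212853, F_{41} = 165580141, so
Sum = 44945570212853 - 165580141 = 44945404632712.

44945404632712


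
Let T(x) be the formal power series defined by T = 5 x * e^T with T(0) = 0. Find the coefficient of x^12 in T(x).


Apply the Lagrange inversion formula: if T = 5 x * phi(T) with phi(t) = e^t, then
[x^n] T = 5^n * (1/n) [t^(n-1)] phi(t)^n = 5^n * (1/n) [t^(n-1)] e^(n t) = 5^n * (1/n) * n^(n-1) / (n-1)! = 5^n * n^(n-1) / n!.
When c = 1 this is the Cayley count of rooted labeled trees on n vertices, divided by n!.
For n = 12: 5^12 * 12^11 / 12! = 244140625 * 743008370688/479001600 = 29160000000000/77.

29160000000000/77


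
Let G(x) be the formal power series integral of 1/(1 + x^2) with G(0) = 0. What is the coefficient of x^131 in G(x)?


1/(1 + x^2) = sum_{j>=0} (-1)^j x^(2j). Integrating termwise with G(0) = 0:
G(x) = sum_{j>=0} (-1)^j x^(2j+1) / (2j+1) = arctan(x).
Only odd powers are nonzero. For x^131 write 131 = 2*65 + 1, giving
(-1)^65 / 131 = -1/131 = -1/131.

-1/131


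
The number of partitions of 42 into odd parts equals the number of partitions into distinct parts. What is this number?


Computing partitions of 42 into odd parts (1, 3, 5, ...):
Using the generating function prod_{k>=0} 1/(1-x^(2k+1)),
the count is 1426

1426


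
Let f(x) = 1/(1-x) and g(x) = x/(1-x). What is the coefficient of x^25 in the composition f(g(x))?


First simplify the composition: f(g(x)) = 1/(1 - x/(1-x)) = (1-x)/((1-x) - x) = (1-x)/(1-2x).
Now extract the coefficient. Write (1-x)/(1-2x) = 1/(1-2x) - x/(1-2x).
The coefficient of x^n in 1/(1-2x) is 2^n, and in x/(1-2x) is 2^(n-1) (for n >= 1).
So the coefficient of x^25 is 2^25 - 2^24 = 33554432 - 16777216 = 16777216.

16777216


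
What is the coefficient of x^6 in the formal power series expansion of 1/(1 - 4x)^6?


The general identity 1/(1 - c x)^r = sum_{k>=0} c^k C(k + r - 1, r - 1) x^k follows by substituting y = c x into 1/(1 - y)^r = sum_{k>=0} C(k + r - 1, r - 1) y^k.
For c = 4, r = 6, k = 6:
4^6 * C(11, 5) = 4096 * 462 = 1892352.

1892352


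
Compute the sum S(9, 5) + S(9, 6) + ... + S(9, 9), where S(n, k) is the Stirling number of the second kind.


By definition, S(n, k) counts partitions of an n-set into exactly k nonempty blocks.
Computing row n = 9 for k = 5..9:
S(9, k): 6951, 2646, 462, 36, 1
Sum = 10096.

10096


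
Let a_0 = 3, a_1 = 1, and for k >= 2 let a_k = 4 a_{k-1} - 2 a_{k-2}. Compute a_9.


Iterating the recurrence forward:
a_0 = 3
a_1 = 1
a_2 = 4*1 - 2*3 = -2
a_3 = 4*-2 - 2*1 = -10
a_4 = 4*-10 - 2*-2 = -36
a_5 = 4*-36 - 2*-10 = -124
a_6 = 4*-124 - 2*-36 = -424
a_7 = 4*-424 - 2*-124 = -1448
a_8 = 4*-1448 - 2*-424 = -4944
a_9 = 4*-4944 - 2*-1448 = -16880
So a_9 = -16880.

-16880


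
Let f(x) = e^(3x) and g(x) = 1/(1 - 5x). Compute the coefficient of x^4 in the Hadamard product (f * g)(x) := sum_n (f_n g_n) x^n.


Expanding: f_k = 3^k/k! (from e^(3x)) and g_k = 5^k (from 1/(1 - 5x)). So the Hadamard coefficient (f * g)_k = 3^k 5^k / k! = (15)^k / k!.
For k = 4: 15^4/4! = 50625/24 = 16875/8.

16875/8


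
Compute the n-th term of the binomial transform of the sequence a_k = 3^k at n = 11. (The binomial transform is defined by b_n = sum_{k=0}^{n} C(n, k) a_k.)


With a_k = 3^k, b_n = sum_{k=0}^{n} C(n, k) 3^k = (1 + 3)^n by the binomial theorem.
For n = 11: (1 + 3)^11 = 4^11 = 4194304.

4194304


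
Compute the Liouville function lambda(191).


The Liouville function is lambda(k) = (-1)^Omega(k), where Omega(k) counts the prime factors of k with multiplicity.
Factoring: 191 = 191, so Omega(191) = 1.
lambda(191) = (-1)^1 = -1.

-1


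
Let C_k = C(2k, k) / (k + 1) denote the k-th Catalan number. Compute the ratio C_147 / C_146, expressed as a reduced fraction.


Using C_k = (2k)! / (k! (k+1)!), the ratio C_{k+1}/C_k simplifies to
C_{k+1}/C_k = [(2k+2)! / ((k+1)! (k+2)!)] * [k! (k+1)! / (2k)!]
 = (2k+2)(2k+1) / ((k+1)(k+2)) = 2(2k+1) / (k+2).
For k = 146: 2(2*146 + 1) / (146 + 2) = 586/148 = 293/74.

293/74


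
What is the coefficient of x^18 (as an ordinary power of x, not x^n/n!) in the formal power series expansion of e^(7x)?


The exponential series is e^y = sum_{k>=0} y^k / k!. Substituting y = 7x gives
e^(7x) = sum_{k>=0} 7^k x^k / k!.
So the coefficient of x^n is a^n/n! with a = 7, n = 18:
7^18 / 18! = 1628413597910449/6402373705728000 = 33232930569601/130660687872000

33232930569601/130660687872000


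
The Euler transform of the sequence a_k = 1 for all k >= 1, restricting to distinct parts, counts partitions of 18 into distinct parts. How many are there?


Partitions of 18 into distinct parts can be computed via generating function.
Product (1+x)(1+x^2)(1+x^3)...
The coefficient of x^18 = 46

46


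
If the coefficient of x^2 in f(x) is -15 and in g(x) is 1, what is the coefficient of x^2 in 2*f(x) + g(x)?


Scalar multiplication scales coefficients: 2 * -15 = -30.
Then add the g coefficient: -30 + 1
= -29

-29


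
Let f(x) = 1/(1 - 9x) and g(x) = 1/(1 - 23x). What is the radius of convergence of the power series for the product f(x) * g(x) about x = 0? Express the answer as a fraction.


The radius of 1/(1 - 9x) is 1/9 (nearest singularity at x = 1/9), and the radius of 1/(1 - 23x) is 1/23.
The product f(x)*g(x) = 1/((1 - 9x)(1 - 23x)) has singularities at both 1/9 and 1/23, so its radius of convergence is the distance to the nearest one:
min(1/9, 1/23) = 1/23.

1/23


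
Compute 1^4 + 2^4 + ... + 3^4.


This power sum has a closed form given by Faulhaber's formula
sum_{k=1}^{m} k^p = (1 / (p + 1)) * sum_{j=0}^{p} C(p + 1, j) B_j m^(p + 1 - j),
but for small m direct computation is fastest:
1 + 16 + 81 = 98.

98


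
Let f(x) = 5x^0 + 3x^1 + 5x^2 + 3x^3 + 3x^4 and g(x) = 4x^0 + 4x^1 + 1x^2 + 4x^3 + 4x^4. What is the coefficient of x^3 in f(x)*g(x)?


Cauchy product at x^3:
5*4 + 3*1 + 5*4 + 3*4
= 55

55


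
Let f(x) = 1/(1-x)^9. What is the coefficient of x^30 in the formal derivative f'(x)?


Differentiate: d/dx [ 1/(1-x)^r ] = r / (1-x)^(r+1).
Here r = 9, so f'(x) = 9 / (1-x)^10.
The expansion of 1/(1-x)^(r+1) has coefficient of x^n equal to C(n+r, r).
So the coefficient of x^30 in f'(x) is
9 * C(39, 9) = 9 * 211915132 = 1907236188

1907236188


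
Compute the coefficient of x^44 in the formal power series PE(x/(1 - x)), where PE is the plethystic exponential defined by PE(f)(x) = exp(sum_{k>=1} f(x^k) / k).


For f(x) = x/(1 - x) we have
sum_{k>=1} f(x^k) / k = sum_{k>=1} (1/k) * x^k / (1 - x^k) = sum_{k, m >= 1} x^(k m) / k,
which after exponentiating simplifies to
PE(x/(1 - x)) = prod_{k>=1} 1 / (1 - x^k).
This is the generating function for the partition function p(n), so the coefficient of x^44 is p(44).
Computing p(44) by dynamic programming over parts 1, 2, ..., 44: p(44) = 75175.

75175


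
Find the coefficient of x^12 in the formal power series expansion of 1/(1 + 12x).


Write 1/(1 + c x) = 1/(1 - (-c) x) and apply the geometric-series identity
1/(1 - y) = sum_{k>=0} y^k to get 1/(1 + c x) = sum_{k>=0} (-c)^k x^k.
So the coefficient of x^k is (-c)^k = (-1)^k * c^k.
Here c = 12 and k = 12:
(-12)^12 = 1 * 8916100448256 = 8916100448256

8916100448256


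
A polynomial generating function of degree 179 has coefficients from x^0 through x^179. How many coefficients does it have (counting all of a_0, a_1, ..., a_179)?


A polynomial of degree 179 takes the form a_0 + a_1 x + ... + a_179 x^179.
The number of coefficients is 179 + 1 = 180.

180


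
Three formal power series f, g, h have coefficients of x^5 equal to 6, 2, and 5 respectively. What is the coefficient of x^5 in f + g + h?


Series addition is componentwise:
6 + 2 + 5
= 13

13


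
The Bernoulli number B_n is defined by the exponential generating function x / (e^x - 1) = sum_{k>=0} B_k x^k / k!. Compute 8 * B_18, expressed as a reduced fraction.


Bernoulli numbers can also be computed recursively via B_0 = 1 and sum_{j=0}^{m} C(m+1, j) B_j = 0 for m >= 1. Odd-index Bernoulli numbers vanish for k >= 3.
Computing B_18 = 43867/798, so 8 * B_18 = 8 * 43867/798 = 175468/399.

175468/399


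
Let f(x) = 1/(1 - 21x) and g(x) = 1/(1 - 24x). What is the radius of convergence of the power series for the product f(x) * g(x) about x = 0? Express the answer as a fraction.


The radius of 1/(1 - 21x) is 1/21 (nearest singularity at x = 1/21), and the radius of 1/(1 - 24x) is 1/24.
The product f(x)*g(x) = 1/((1 - 21x)(1 - 24x)) has singularities at both 1/21 and 1/24, so its radius of convergence is the distance to the nearest one:
min(1/21, 1/24) = 1/24.

1/24


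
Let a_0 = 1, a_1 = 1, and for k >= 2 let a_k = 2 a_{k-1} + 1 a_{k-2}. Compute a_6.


Iterating the recurrence forward:
a_0 = 1
a_1 = 1
a_2 = 2*1 + 1*1 = 3
a_3 = 2*3 + 1*1 = 7
a_4 = 2*7 + 1*3 = 17
a_5 = 2*17 + 1*7 = 41
a_6 = 2*41 + 1*17 = 99
So a_6 = 99.

99


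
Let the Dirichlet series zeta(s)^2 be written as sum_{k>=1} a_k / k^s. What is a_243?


The Dirichlet convolution of the constant function 1 with itself gives (1 * 1)(k) = sum_{d | k} 1 = d(k), the number of positive divisors of k.
Since zeta(s) = sum_{k>=1} 1/k^s, we have zeta(s)^2 = sum_{k>=1} d(k)/k^s, so a_k = d(k).
For k = 243: the divisors are 1, 3, 9, 27, 81, 243.
Count = 6.

6


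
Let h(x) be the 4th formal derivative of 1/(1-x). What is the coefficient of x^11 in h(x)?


Differentiating 4 times: d^4/dx^4 [1/(1-x)] = 4!/(1-x)^5.
The expansion 1/(1-x)^5 = sum_{k>=0} C(k+4, 4) x^k, so the coefficient of x^n in 4!/(1-x)^5 is 4! * C(n+4, 4).
For n = 11: 24 * C(15, 4) = 24 * 1365 = 32760

32760


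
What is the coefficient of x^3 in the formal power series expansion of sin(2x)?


The Maclaurin series is sin(t) = sum_{k>=0} (-1)^k t^(2k+1) / (2k+1)!, so substituting t = 2x, only odd powers of x are nonzero, with coefficient of x^(2k+1) equal to (-1)^k 2^(2k+1) / (2k+1)!.
Write 3 = 2*1 + 1, giving the coefficient (-1)^1 * 2^3 / 3! = -8/6 = -4/3.

-4/3


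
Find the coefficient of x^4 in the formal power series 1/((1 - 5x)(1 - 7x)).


By partial fractions or Cauchy convolution:
The coefficient equals sum_{k=0}^{4} 5^k * 7^(4-k).
= 6841

6841


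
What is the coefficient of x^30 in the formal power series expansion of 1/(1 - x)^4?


The negative binomial / multiset identity is
1/(1 - x)^r = sum_{k>=0} C(k + r - 1, r - 1) x^k.
Here r = 4 and k = 30, so the coefficient is
C(30 + 3, 3) = C(33, 3)
= 5456

5456


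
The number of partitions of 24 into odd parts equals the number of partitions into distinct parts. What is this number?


Computing partitions of 24 into odd parts (1, 3, 5, ...):
Using the generating function prod_{k>=0} 1/(1-x^(2k+1)),
the count is 122

122


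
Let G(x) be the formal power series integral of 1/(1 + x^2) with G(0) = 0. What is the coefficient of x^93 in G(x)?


1/(1 + x^2) = sum_{j>=0} (-1)^j x^(2j). Integrating termwise with G(0) = 0:
G(x) = sum_{j>=0} (-1)^j x^(2j+1) / (2j+1) = arctan(x).
Only odd powers are nonzero. For x^93 write 93 = 2*46 + 1, giving
(-1)^46 / 93 = 1/93 = 1/93.

1/93


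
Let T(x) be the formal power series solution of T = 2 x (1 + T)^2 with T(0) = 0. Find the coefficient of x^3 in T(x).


Apply the Lagrange inversion formula: if T = 2 x * phi(T) with phi(t) = (1 + t)^2, then [x^n] T = 2^n * (1/n) [t^(n-1)] phi(t)^n = 2^n * (1/n) [t^(n-1)] (1 + t)^(2n) = 2^n * (1/n) C(2n, n-1).
Using the identity C(2n, n-1) = C(2n, n) * n / (n+1), the unscaled factor equals C(2n, n) / (n+1) = C_n, the n-th Catalan number.
For n = 3: C_3 = C(6, 3) / 4 = 20/4 = 5.
With the 2^3 = 8 factor, the coefficient is 8 * 5 = 40.

40


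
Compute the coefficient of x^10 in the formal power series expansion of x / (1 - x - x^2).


Let f(x) = sum_{k>=0} a_k x^k. Multiplying f(x) * (1 - x - x^2) = x and matching coefficients gives a_0 = 0, a_1 = 1, and a_k = a_{k-1} + a_{k-2} for k >= 2. These are the Fibonacci numbers F_k.
Iterating from F_0 = 0, F_1 = 1:
F_0=0, F_1=1, F_2=1, F_3=2, F_4=3, F_5=5, F_6=8, F_7=13, F_8=21, F_9=34, ...
F_10 = 55.

55
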